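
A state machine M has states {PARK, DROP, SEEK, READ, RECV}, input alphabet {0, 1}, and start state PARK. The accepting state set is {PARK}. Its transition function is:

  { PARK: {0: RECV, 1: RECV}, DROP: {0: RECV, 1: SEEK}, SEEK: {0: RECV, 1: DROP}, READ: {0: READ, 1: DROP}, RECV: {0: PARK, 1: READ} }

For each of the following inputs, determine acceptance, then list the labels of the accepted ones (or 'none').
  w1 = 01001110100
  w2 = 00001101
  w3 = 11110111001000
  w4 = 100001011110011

w1:
  start at PARK
  read '0': PARK → RECV
  read '1': RECV → READ
  read '0': READ → READ
  read '0': READ → READ
  read '1': READ → DROP
  read '1': DROP → SEEK
  read '1': SEEK → DROP
  read '0': DROP → RECV
  read '1': RECV → READ
  read '0': READ → READ
  read '0': READ → READ
  end READ, rejected
w2:
  start at PARK
  read '0': PARK → RECV
  read '0': RECV → PARK
  read '0': PARK → RECV
  read '0': RECV → PARK
  read '1': PARK → RECV
  read '1': RECV → READ
  read '0': READ → READ
  read '1': READ → DROP
  end DROP, rejected
w3:
  start at PARK
  read '1': PARK → RECV
  read '1': RECV → READ
  read '1': READ → DROP
  read '1': DROP → SEEK
  read '0': SEEK → RECV
  read '1': RECV → READ
  read '1': READ → DROP
  read '1': DROP → SEEK
  read '0': SEEK → RECV
  read '0': RECV → PARK
  read '1': PARK → RECV
  read '0': RECV → PARK
  read '0': PARK → RECV
  read '0': RECV → PARK
  end PARK, accepted
w4:
  start at PARK
  read '1': PARK → RECV
  read '0': RECV → PARK
  read '0': PARK → RECV
  read '0': RECV → PARK
  read '0': PARK → RECV
  read '1': RECV → READ
  read '0': READ → READ
  read '1': READ → DROP
  read '1': DROP → SEEK
  read '1': SEEK → DROP
  read '1': DROP → SEEK
  read '0': SEEK → RECV
  read '0': RECV → PARK
  read '1': PARK → RECV
  read '1': RECV → READ
  end READ, rejected

w3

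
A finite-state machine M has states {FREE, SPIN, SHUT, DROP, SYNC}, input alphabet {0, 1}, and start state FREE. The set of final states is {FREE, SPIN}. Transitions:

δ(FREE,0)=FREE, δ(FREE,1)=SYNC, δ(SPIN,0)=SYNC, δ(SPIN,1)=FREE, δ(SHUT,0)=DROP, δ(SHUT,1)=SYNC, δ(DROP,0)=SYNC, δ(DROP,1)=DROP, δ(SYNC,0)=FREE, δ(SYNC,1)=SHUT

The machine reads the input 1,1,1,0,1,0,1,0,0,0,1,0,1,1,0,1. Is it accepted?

Trace: FREE -1-> SYNC -1-> SHUT -1-> SYNC -0-> FREE -1-> SYNC -0-> FREE -1-> SYNC -0-> FREE -0-> FREE -0-> FREE -1-> SYNC -0-> FREE -1-> SYNC -1-> SHUT -0-> DROP -1-> DROP
End state DROP is not accepting.

No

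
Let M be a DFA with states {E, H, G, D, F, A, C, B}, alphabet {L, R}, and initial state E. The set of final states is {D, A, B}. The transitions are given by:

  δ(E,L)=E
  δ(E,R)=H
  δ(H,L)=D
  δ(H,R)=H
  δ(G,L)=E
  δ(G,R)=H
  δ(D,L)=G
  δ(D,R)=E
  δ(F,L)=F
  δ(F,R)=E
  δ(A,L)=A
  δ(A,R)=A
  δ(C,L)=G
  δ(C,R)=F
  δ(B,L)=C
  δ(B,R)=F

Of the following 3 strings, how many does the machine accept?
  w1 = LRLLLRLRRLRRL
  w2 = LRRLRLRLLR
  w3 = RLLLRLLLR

w1: E → E → H → D → G → E → H → D → E → H → D → E → H → D  → end D, accepted
w2: E → E → H → H → D → E → E → H → D → G → H  → end H, rejected
w3: E → H → D → G → E → H → D → G → E → H  → end H, rejected

1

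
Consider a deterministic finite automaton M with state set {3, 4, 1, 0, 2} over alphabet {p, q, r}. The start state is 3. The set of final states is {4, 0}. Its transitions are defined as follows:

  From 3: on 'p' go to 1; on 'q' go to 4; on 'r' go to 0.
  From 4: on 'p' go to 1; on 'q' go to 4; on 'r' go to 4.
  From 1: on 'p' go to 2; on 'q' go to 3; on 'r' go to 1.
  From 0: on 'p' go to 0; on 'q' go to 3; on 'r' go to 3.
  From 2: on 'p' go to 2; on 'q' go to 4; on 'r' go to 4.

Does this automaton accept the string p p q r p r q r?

Yes

Trace: 3 -p-> 1 -p-> 2 -q-> 4 -r-> 4 -p-> 1 -r-> 1 -q-> 3 -r-> 0
End state 0 is accepting.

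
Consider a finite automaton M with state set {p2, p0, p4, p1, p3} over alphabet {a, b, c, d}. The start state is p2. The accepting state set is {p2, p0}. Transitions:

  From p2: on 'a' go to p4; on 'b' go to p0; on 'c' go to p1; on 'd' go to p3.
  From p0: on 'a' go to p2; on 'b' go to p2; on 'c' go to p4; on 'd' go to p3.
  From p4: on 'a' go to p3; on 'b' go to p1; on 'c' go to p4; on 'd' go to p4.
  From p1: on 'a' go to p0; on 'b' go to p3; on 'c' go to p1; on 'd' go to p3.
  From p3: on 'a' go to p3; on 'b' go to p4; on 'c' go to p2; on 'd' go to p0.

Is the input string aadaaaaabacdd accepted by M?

Yes

Trace: p2 -a-> p4 -a-> p3 -d-> p0 -a-> p2 -a-> p4 -a-> p3 -a-> p3 -a-> p3 -b-> p4 -a-> p3 -c-> p2 -d-> p3 -d-> p0
End state p0 is accepting.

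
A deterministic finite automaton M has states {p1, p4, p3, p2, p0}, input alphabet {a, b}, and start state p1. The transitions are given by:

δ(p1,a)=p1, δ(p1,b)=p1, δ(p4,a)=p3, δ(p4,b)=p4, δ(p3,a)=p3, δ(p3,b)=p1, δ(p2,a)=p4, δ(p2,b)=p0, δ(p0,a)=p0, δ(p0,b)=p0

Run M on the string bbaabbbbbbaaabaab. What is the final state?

p1

p1 → p1 → p1 → p1 → p1 → p1 → p1 → p1 → p1 → p1 → p1 → p1 → p1 → p1 → p1 → p1 → p1 → p1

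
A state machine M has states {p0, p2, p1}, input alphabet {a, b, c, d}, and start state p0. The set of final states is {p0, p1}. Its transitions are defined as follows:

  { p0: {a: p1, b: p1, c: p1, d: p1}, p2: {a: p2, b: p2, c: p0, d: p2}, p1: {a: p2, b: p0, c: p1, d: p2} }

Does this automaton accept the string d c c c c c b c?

start at p0
read 'd': p0 → p1
read 'c': p1 → p1
read 'c': p1 → p1
read 'c': p1 → p1
read 'c': p1 → p1
read 'c': p1 → p1
read 'b': p1 → p0
read 'c': p0 → p1
End state p1 is accepting.

Yes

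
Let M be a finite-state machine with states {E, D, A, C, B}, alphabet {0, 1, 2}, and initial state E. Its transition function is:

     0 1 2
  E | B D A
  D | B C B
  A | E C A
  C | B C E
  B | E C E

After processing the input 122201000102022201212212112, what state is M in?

E

E → D → B → E → A → E → D → B → E → B → C → B → E → B → E → A → A → E → D → B → C → E → A → C → E → D → C → E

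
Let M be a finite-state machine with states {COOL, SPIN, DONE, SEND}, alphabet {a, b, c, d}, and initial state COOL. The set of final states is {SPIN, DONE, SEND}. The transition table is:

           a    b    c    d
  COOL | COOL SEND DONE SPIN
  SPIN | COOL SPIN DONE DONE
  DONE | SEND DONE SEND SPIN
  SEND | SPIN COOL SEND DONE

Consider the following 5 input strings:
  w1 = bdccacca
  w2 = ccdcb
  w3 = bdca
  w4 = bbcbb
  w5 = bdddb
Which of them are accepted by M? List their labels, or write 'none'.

w1:
  start at COOL
  read 'b': COOL → SEND
  read 'd': SEND → DONE
  read 'c': DONE → SEND
  read 'c': SEND → SEND
  read 'a': SEND → SPIN
  read 'c': SPIN → DONE
  read 'c': DONE → SEND
  read 'a': SEND → SPIN
  end SPIN, accepted
w2:
  start at COOL
  read 'c': COOL → DONE
  read 'c': DONE → SEND
  read 'd': SEND → DONE
  read 'c': DONE → SEND
  read 'b': SEND → COOL
  end COOL, rejected
w3:
  start at COOL
  read 'b': COOL → SEND
  read 'd': SEND → DONE
  read 'c': DONE → SEND
  read 'a': SEND → SPIN
  end SPIN, accepted
w4:
  start at COOL
  read 'b': COOL → SEND
  read 'b': SEND → COOL
  read 'c': COOL → DONE
  read 'b': DONE → DONE
  read 'b': DONE → DONE
  end DONE, accepted
w5:
  start at COOL
  read 'b': COOL → SEND
  read 'd': SEND → DONE
  read 'd': DONE → SPIN
  read 'd': SPIN → DONE
  read 'b': DONE → DONE
  end DONE, accepted

w1, w3, w4, w5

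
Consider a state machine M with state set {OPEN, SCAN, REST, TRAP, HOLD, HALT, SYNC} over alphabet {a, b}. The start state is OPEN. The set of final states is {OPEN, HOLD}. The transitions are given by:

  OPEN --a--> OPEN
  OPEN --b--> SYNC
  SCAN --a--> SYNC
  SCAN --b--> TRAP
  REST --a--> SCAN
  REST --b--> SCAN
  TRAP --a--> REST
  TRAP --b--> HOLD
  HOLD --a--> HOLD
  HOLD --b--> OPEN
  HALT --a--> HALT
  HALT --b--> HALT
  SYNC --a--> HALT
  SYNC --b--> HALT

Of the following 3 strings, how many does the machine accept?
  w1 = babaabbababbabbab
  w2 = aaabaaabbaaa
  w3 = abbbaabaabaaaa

0

w1: Trace: OPEN -b-> SYNC -a-> HALT -b-> HALT -a-> HALT -a-> HALT -b-> HALT -b-> HALT -a-> HALT -b-> HALT -a-> HALT -b-> HALT -b-> HALT -a-> HALT -b-> HALT -b-> HALT -a-> HALT -b-> HALT  → end HALT, rejected
w2: Trace: OPEN -a-> OPEN -a-> OPEN -a-> OPEN -b-> SYNC -a-> HALT -a-> HALT -a-> HALT -b-> HALT -b-> HALT -a-> HALT -a-> HALT -a-> HALT  → end HALT, rejected
w3: Trace: OPEN -a-> OPEN -b-> SYNC -b-> HALT -b-> HALT -a-> HALT -a-> HALT -b-> HALT -a-> HALT -a-> HALT -b-> HALT -a-> HALT -a-> HALT -a-> HALT -a-> HALT  → end HALT, rejected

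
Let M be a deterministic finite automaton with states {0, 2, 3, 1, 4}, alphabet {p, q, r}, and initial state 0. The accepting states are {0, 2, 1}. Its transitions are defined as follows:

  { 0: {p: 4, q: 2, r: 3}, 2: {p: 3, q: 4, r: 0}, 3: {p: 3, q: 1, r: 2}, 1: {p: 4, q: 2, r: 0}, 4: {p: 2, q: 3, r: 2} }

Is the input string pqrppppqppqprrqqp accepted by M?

0 → 4 → 3 → 2 → 3 → 3 → 3 → 3 → 1 → 4 → 2 → 4 → 2 → 0 → 3 → 1 → 2 → 3
End state 3 is not accepting.

No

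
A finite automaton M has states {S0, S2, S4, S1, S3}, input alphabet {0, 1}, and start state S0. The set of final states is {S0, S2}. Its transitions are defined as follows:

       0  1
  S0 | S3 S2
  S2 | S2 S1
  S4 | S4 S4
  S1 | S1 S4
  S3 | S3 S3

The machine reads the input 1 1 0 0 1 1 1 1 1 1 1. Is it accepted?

S0 → S2 → S1 → S1 → S1 → S4 → S4 → S4 → S4 → S4 → S4 → S4
End state S4 is not accepting.

No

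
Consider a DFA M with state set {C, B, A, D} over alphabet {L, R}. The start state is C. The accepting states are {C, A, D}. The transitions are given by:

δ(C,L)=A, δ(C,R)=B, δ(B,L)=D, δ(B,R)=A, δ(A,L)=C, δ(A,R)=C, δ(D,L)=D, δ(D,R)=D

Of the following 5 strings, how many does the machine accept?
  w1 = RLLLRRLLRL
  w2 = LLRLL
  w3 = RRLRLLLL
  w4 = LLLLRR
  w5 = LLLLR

w1:
  start at C
  read 'R': C → B
  read 'L': B → D
  read 'L': D → D
  read 'L': D → D
  read 'R': D → D
  read 'R': D → D
  read 'L': D → D
  read 'L': D → D
  read 'R': D → D
  read 'L': D → D
  end D, accepted
w2:
  start at C
  read 'L': C → A
  read 'L': A → C
  read 'R': C → B
  read 'L': B → D
  read 'L': D → D
  end D, accepted
w3:
  start at C
  read 'R': C → B
  read 'R': B → A
  read 'L': A → C
  read 'R': C → B
  read 'L': B → D
  read 'L': D → D
  read 'L': D → D
  read 'L': D → D
  end D, accepted
w4:
  start at C
  read 'L': C → A
  read 'L': A → C
  read 'L': C → A
  read 'L': A → C
  read 'R': C → B
  read 'R': B → A
  end A, accepted
w5:
  start at C
  read 'L': C → A
  read 'L': A → C
  read 'L': C → A
  read 'L': A → C
  read 'R': C → B
  end B, rejected

4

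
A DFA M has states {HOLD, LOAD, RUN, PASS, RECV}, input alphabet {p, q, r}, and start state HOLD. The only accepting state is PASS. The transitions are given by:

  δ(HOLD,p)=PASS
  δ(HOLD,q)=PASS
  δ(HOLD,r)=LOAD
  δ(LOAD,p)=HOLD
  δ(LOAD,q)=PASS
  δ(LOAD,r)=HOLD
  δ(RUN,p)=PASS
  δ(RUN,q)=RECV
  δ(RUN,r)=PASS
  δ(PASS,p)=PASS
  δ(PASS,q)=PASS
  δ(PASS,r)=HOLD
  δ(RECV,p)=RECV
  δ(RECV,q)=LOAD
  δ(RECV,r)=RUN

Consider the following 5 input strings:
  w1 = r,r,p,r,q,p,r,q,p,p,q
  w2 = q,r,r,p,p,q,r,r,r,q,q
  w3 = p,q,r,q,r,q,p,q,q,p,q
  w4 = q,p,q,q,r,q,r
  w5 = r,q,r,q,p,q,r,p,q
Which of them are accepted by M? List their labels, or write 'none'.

w1, w2, w3, w5

w1: HOLD → LOAD → HOLD → PASS → HOLD → PASS → PASS → HOLD → PASS → PASS → PASS → PASS  → end PASS, accepted
w2: HOLD → PASS → HOLD → LOAD → HOLD → PASS → PASS → HOLD → LOAD → HOLD → PASS → PASS  → end PASS, accepted
w3: HOLD → PASS → PASS → HOLD → PASS → HOLD → PASS → PASS → PASS → PASS → PASS → PASS  → end PASS, accepted
w4: HOLD → PASS → PASS → PASS → PASS → HOLD → PASS → HOLD  → end HOLD, rejected
w5: HOLD → LOAD → PASS → HOLD → PASS → PASS → PASS → HOLD → PASS → PASS  → end PASS, accepted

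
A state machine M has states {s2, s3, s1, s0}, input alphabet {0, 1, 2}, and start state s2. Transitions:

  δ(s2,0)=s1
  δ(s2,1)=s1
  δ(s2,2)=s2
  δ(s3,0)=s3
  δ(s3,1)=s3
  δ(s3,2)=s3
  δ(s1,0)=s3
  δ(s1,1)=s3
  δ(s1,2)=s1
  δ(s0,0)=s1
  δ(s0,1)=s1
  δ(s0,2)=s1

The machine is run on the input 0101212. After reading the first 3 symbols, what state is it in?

s3

s2 → s1 → s3 → s3
After 3 symbols: s3.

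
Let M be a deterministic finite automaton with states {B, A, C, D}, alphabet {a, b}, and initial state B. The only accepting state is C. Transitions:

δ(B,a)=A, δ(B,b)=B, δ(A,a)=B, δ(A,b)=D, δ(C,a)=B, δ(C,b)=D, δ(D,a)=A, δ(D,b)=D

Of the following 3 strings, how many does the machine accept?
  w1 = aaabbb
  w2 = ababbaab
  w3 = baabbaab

w1:
  start at B
  read 'a': B → A
  read 'a': A → B
  read 'a': B → A
  read 'b': A → D
  read 'b': D → D
  read 'b': D → D
  end D, rejected
w2:
  start at B
  read 'a': B → A
  read 'b': A → D
  read 'a': D → A
  read 'b': A → D
  read 'b': D → D
  read 'a': D → A
  read 'a': A → B
  read 'b': B → B
  end B, rejected
w3:
  start at B
  read 'b': B → B
  read 'a': B → A
  read 'a': A → B
  read 'b': B → B
  read 'b': B → B
  read 'a': B → A
  read 'a': A → B
  read 'b': B → B
  end B, rejected

0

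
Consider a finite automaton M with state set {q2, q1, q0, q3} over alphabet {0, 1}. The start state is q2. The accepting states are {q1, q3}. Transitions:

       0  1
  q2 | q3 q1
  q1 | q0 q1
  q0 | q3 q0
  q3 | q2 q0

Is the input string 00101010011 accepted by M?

Yes

start at q2
read '0': q2 → q3
read '0': q3 → q2
read '1': q2 → q1
read '0': q1 → q0
read '1': q0 → q0
read '0': q0 → q3
read '1': q3 → q0
read '0': q0 → q3
read '0': q3 → q2
read '1': q2 → q1
read '1': q1 → q1
End state q1 is accepting.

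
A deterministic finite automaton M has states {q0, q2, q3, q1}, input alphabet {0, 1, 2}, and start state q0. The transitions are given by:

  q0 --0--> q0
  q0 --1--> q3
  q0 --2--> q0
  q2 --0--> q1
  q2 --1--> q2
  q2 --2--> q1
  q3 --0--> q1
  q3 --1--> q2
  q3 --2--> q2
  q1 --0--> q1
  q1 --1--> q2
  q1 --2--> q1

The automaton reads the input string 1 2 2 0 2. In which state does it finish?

Trace: q0 -1-> q3 -2-> q2 -2-> q1 -0-> q1 -2-> q1

q1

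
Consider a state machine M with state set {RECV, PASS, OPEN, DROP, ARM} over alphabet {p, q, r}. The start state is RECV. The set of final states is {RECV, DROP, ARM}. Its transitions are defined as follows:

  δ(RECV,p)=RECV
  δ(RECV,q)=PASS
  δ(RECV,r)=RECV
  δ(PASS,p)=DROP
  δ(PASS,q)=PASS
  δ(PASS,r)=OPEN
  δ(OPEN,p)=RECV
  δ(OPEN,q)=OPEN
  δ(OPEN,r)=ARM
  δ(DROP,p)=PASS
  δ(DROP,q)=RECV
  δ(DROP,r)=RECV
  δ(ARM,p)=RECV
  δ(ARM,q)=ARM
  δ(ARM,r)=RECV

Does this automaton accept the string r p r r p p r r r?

Yes

RECV → RECV → RECV → RECV → RECV → RECV → RECV → RECV → RECV → RECV
End state RECV is accepting.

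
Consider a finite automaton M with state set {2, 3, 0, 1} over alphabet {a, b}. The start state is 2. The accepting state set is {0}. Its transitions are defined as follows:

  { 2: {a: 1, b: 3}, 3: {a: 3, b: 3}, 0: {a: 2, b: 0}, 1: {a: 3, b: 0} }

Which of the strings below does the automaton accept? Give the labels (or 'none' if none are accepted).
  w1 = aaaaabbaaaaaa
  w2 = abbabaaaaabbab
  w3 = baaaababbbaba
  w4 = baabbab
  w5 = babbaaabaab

none

w1: 2 → 1 → 3 → 3 → 3 → 3 → 3 → 3 → 3 → 3 → 3 → 3 → 3 → 3  → end 3, rejected
w2: 2 → 1 → 0 → 0 → 2 → 3 → 3 → 3 → 3 → 3 → 3 → 3 → 3 → 3 → 3  → end 3, rejected
w3: 2 → 3 → 3 → 3 → 3 → 3 → 3 → 3 → 3 → 3 → 3 → 3 → 3 → 3  → end 3, rejected
w4: 2 → 3 → 3 → 3 → 3 → 3 → 3 → 3  → end 3, rejected
w5: 2 → 3 → 3 → 3 → 3 → 3 → 3 → 3 → 3 → 3 → 3 → 3  → end 3, rejected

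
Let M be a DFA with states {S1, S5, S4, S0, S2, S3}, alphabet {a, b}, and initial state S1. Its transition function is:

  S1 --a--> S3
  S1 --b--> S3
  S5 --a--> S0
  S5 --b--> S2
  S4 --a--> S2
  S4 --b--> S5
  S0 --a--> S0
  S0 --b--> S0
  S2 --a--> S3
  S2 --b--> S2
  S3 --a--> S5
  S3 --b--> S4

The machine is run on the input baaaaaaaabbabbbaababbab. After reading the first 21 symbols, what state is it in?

S0

S1 → S3 → S5 → S0 → S0 → S0 → S0 → S0 → S0 → S0 → S0 → S0 → S0 → S0 → S0 → S0 → S0 → S0 → S0 → S0 → S0 → S0
After 21 symbols: S0.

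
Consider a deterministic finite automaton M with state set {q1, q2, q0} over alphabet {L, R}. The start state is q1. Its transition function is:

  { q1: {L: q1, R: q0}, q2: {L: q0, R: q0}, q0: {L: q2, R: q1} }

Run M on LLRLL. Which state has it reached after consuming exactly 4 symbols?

q2

Trace: q1 -L-> q1 -L-> q1 -R-> q0 -L-> q2
After 4 symbols: q2.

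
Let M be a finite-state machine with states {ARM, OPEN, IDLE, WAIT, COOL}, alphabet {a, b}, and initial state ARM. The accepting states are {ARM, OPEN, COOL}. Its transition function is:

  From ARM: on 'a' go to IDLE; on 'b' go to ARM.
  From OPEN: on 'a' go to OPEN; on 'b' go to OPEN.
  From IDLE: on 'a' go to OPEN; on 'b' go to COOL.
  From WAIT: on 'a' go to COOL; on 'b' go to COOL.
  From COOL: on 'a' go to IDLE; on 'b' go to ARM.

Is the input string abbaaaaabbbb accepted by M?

Trace: ARM -a-> IDLE -b-> COOL -b-> ARM -a-> IDLE -a-> OPEN -a-> OPEN -a-> OPEN -a-> OPEN -b-> OPEN -b-> OPEN -b-> OPEN -b-> OPEN
End state OPEN is accepting.

Yes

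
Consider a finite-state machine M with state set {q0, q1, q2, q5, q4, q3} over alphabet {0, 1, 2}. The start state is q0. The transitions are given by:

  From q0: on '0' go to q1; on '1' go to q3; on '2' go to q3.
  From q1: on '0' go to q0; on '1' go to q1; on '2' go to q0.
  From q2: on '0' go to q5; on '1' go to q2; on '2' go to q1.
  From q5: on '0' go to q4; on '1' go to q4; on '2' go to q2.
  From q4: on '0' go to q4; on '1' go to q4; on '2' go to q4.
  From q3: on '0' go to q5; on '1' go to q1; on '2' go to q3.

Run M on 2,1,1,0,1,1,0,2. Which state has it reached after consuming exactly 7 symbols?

start at q0
read '2': q0 → q3
read '1': q3 → q1
read '1': q1 → q1
read '0': q1 → q0
read '1': q0 → q3
read '1': q3 → q1
read '0': q1 → q0
After 7 symbols: q0.

q0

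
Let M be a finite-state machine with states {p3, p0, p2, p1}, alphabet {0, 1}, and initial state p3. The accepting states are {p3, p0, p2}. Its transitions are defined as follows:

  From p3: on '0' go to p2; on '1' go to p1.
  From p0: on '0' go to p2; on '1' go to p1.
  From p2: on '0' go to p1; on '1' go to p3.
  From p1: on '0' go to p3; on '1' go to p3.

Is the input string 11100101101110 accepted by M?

p3 → p1 → p3 → p1 → p3 → p2 → p3 → p2 → p3 → p1 → p3 → p1 → p3 → p1 → p3
End state p3 is accepting.

Yes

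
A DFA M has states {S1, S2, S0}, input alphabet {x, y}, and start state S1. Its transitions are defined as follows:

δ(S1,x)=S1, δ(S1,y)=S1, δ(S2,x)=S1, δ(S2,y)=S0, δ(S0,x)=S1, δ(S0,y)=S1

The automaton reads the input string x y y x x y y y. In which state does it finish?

Trace: S1 -x-> S1 -y-> S1 -y-> S1 -x-> S1 -x-> S1 -y-> S1 -y-> S1 -y-> S1

S1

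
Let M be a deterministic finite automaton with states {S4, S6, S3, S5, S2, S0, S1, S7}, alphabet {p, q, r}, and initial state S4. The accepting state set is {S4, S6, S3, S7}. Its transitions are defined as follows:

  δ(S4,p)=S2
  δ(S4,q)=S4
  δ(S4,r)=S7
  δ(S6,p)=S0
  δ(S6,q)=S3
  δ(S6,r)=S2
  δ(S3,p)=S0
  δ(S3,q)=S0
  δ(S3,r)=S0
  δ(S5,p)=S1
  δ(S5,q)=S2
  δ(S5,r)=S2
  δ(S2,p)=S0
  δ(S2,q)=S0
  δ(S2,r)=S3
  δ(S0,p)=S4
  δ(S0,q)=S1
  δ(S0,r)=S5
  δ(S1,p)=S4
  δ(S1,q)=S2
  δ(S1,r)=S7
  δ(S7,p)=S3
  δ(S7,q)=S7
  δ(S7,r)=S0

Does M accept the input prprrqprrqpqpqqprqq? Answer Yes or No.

Trace: S4 -p-> S2 -r-> S3 -p-> S0 -r-> S5 -r-> S2 -q-> S0 -p-> S4 -r-> S7 -r-> S0 -q-> S1 -p-> S4 -q-> S4 -p-> S2 -q-> S0 -q-> S1 -p-> S4 -r-> S7 -q-> S7 -q-> S7
End state S7 is accepting.

Yes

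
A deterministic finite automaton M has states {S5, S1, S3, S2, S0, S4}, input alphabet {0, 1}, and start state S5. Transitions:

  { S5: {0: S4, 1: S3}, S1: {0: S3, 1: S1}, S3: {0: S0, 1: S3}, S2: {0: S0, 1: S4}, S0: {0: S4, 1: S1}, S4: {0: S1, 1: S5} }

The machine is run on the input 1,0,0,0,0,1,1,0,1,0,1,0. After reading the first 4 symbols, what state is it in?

S1

Trace: S5 -1-> S3 -0-> S0 -0-> S4 -0-> S1
After 4 symbols: S1.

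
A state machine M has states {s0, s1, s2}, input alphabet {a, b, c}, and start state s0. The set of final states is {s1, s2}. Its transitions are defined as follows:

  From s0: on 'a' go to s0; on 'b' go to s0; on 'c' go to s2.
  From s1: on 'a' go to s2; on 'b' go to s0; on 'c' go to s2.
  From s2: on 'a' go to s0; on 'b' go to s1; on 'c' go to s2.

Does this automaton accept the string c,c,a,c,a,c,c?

s0 → s2 → s2 → s0 → s2 → s0 → s2 → s2
End state s2 is accepting.

Yes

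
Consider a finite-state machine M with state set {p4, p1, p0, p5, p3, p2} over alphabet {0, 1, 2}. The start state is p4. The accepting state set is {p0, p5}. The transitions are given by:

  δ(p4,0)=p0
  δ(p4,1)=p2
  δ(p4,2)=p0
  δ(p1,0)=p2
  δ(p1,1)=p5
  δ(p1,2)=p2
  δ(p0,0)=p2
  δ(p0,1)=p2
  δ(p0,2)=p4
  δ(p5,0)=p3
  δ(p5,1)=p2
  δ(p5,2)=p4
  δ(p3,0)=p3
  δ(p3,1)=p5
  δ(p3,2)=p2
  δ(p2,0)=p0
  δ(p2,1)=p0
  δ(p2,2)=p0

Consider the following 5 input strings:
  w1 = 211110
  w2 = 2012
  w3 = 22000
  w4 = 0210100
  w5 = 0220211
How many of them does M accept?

w1:
  start at p4
  read '2': p4 → p0
  read '1': p0 → p2
  read '1': p2 → p0
  read '1': p0 → p2
  read '1': p2 → p0
  read '0': p0 → p2
  end p2, rejected
w2:
  start at p4
  read '2': p4 → p0
  read '0': p0 → p2
  read '1': p2 → p0
  read '2': p0 → p4
  end p4, rejected
w3:
  start at p4
  read '2': p4 → p0
  read '2': p0 → p4
  read '0': p4 → p0
  read '0': p0 → p2
  read '0': p2 → p0
  end p0, accepted
w4:
  start at p4
  read '0': p4 → p0
  read '2': p0 → p4
  read '1': p4 → p2
  read '0': p2 → p0
  read '1': p0 → p2
  read '0': p2 → p0
  read '0': p0 → p2
  end p2, rejected
w5:
  start at p4
  read '0': p4 → p0
  read '2': p0 → p4
  read '2': p4 → p0
  read '0': p0 → p2
  read '2': p2 → p0
  read '1': p0 → p2
  read '1': p2 → p0
  end p0, accepted

2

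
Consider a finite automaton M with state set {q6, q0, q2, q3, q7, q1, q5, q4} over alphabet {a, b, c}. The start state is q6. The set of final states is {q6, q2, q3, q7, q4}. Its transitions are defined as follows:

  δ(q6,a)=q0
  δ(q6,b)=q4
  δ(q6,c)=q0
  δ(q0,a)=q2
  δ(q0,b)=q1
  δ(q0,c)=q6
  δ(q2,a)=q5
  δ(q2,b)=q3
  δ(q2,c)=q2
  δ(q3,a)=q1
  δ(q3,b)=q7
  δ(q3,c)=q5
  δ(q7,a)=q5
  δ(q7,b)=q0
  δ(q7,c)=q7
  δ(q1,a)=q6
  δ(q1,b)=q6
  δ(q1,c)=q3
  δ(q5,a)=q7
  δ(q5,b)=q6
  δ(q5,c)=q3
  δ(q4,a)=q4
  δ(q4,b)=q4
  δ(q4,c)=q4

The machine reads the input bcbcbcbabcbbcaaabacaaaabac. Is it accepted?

Yes

q6 → q4 → q4 → q4 → q4 → q4 → q4 → q4 → q4 → q4 → q4 → q4 → q4 → q4 → q4 → q4 → q4 → q4 → q4 → q4 → q4 → q4 → q4 → q4 → q4 → q4 → q4
End state q4 is accepting.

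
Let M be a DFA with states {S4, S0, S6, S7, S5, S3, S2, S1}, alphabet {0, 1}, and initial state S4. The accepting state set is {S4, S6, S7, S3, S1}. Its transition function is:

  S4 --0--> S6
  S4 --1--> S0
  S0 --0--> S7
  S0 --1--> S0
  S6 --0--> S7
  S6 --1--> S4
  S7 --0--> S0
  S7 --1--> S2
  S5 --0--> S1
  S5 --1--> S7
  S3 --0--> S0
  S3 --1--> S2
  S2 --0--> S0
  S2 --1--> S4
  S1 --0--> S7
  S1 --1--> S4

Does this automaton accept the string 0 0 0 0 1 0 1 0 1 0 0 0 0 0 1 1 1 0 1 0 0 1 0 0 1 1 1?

Trace: S4 -0-> S6 -0-> S7 -0-> S0 -0-> S7 -1-> S2 -0-> S0 -1-> S0 -0-> S7 -1-> S2 -0-> S0 -0-> S7 -0-> S0 -0-> S7 -0-> S0 -1-> S0 -1-> S0 -1-> S0 -0-> S7 -1-> S2 -0-> S0 -0-> S7 -1-> S2 -0-> S0 -0-> S7 -1-> S2 -1-> S4 -1-> S0
End state S0 is not accepting.

No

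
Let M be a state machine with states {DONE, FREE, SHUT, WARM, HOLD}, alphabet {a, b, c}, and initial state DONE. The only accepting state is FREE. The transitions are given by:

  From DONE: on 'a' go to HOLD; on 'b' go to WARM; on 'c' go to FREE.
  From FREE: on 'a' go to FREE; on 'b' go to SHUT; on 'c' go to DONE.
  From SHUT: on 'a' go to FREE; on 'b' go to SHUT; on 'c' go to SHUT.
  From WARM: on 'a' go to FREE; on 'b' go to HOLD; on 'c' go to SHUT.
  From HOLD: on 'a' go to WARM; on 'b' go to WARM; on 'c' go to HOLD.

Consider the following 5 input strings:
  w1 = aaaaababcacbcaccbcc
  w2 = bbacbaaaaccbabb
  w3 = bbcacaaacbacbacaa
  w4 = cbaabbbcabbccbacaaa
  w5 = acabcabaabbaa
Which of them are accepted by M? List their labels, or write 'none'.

w1: DONE → HOLD → WARM → FREE → FREE → FREE → SHUT → FREE → SHUT → SHUT → FREE → DONE → WARM → SHUT → FREE → DONE → FREE → SHUT → SHUT → SHUT  → end SHUT, rejected
w2: DONE → WARM → HOLD → WARM → SHUT → SHUT → FREE → FREE → FREE → FREE → DONE → FREE → SHUT → FREE → SHUT → SHUT  → end SHUT, rejected
w3: DONE → WARM → HOLD → HOLD → WARM → SHUT → FREE → FREE → FREE → DONE → WARM → FREE → DONE → WARM → FREE → DONE → HOLD → WARM  → end WARM, rejected
w4: DONE → FREE → SHUT → FREE → FREE → SHUT → SHUT → SHUT → SHUT → FREE → SHUT → SHUT → SHUT → SHUT → SHUT → FREE → DONE → HOLD → WARM → FREE  → end FREE, accepted
w5: DONE → HOLD → HOLD → WARM → HOLD → HOLD → WARM → HOLD → WARM → FREE → SHUT → SHUT → FREE → FREE  → end FREE, accepted

w4, w5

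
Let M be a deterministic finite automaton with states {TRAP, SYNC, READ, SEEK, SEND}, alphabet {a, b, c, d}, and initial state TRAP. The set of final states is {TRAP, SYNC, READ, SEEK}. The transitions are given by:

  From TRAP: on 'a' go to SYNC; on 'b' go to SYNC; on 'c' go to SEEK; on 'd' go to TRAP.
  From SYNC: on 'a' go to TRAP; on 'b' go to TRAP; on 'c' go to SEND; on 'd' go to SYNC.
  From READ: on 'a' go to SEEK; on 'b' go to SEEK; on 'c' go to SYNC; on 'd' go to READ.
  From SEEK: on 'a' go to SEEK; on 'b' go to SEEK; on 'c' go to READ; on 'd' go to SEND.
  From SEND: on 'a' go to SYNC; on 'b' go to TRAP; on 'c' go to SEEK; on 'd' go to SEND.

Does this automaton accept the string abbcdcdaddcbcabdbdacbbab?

TRAP → SYNC → TRAP → SYNC → SEND → SEND → SEEK → SEND → SYNC → SYNC → SYNC → SEND → TRAP → SEEK → SEEK → SEEK → SEND → TRAP → TRAP → SYNC → SEND → TRAP → SYNC → TRAP → SYNC
End state SYNC is accepting.

Yes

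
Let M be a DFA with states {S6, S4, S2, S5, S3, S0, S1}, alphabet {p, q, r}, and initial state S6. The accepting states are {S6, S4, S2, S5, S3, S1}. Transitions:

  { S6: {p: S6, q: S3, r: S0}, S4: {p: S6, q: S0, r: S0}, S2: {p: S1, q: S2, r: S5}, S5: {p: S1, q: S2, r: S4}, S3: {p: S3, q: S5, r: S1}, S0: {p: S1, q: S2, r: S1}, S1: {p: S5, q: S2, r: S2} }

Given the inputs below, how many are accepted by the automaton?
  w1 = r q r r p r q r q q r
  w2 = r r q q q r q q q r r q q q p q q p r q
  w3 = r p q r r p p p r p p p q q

3

w1:
  start at S6
  read 'r': S6 → S0
  read 'q': S0 → S2
  read 'r': S2 → S5
  read 'r': S5 → S4
  read 'p': S4 → S6
  read 'r': S6 → S0
  read 'q': S0 → S2
  read 'r': S2 → S5
  read 'q': S5 → S2
  read 'q': S2 → S2
  read 'r': S2 → S5
  end S5, accepted
w2:
  start at S6
  read 'r': S6 → S0
  read 'r': S0 → S1
  read 'q': S1 → S2
  read 'q': S2 → S2
  read 'q': S2 → S2
  read 'r': S2 → S5
  read 'q': S5 → S2
  read 'q': S2 → S2
  read 'q': S2 → S2
  read 'r': S2 → S5
  read 'r': S5 → S4
  read 'q': S4 → S0
  read 'q': S0 → S2
  read 'q': S2 → S2
  read 'p': S2 → S1
  read 'q': S1 → S2
  read 'q': S2 → S2
  read 'p': S2 → S1
  read 'r': S1 → S2
  read 'q': S2 → S2
  end S2, accepted
w3:
  start at S6
  read 'r': S6 → S0
  read 'p': S0 → S1
  read 'q': S1 → S2
  read 'r': S2 → S5
  read 'r': S5 → S4
  read 'p': S4 → S6
  read 'p': S6 → S6
  read 'p': S6 → S6
  read 'r': S6 → S0
  read 'p': S0 → S1
  read 'p': S1 → S5
  read 'p': S5 → S1
  read 'q': S1 → S2
  read 'q': S2 → S2
  end S2, accepted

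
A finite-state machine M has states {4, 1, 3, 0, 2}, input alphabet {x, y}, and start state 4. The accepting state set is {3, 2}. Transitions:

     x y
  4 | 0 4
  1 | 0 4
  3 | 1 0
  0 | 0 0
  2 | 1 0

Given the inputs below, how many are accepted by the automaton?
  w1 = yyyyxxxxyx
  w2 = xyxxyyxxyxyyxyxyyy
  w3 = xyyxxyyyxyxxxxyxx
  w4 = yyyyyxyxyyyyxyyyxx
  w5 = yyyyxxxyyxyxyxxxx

w1: 4 → 4 → 4 → 4 → 4 → 0 → 0 → 0 → 0 → 0 → 0  → end 0, rejected
w2: 4 → 0 → 0 → 0 → 0 → 0 → 0 → 0 → 0 → 0 → 0 → 0 → 0 → 0 → 0 → 0 → 0 → 0 → 0  → end 0, rejected
w3: 4 → 0 → 0 → 0 → 0 → 0 → 0 → 0 → 0 → 0 → 0 → 0 → 0 → 0 → 0 → 0 → 0 → 0  → end 0, rejected
w4: 4 → 4 → 4 → 4 → 4 → 4 → 0 → 0 → 0 → 0 → 0 → 0 → 0 → 0 → 0 → 0 → 0 → 0 → 0  → end 0, rejected
w5: 4 → 4 → 4 → 4 → 4 → 0 → 0 → 0 → 0 → 0 → 0 → 0 → 0 → 0 → 0 → 0 → 0 → 0  → end 0, rejected

0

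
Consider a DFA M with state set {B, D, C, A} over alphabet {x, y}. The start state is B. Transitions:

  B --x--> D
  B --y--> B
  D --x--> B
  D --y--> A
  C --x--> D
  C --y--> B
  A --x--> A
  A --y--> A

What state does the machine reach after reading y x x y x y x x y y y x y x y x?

A

start at B
read 'y': B → B
read 'x': B → D
read 'x': D → B
read 'y': B → B
read 'x': B → D
read 'y': D → A
read 'x': A → A
read 'x': A → A
read 'y': A → A
read 'y': A → A
read 'y': A → A
read 'x': A → A
read 'y': A → A
read 'x': A → A
read 'y': A → A
read 'x': A → A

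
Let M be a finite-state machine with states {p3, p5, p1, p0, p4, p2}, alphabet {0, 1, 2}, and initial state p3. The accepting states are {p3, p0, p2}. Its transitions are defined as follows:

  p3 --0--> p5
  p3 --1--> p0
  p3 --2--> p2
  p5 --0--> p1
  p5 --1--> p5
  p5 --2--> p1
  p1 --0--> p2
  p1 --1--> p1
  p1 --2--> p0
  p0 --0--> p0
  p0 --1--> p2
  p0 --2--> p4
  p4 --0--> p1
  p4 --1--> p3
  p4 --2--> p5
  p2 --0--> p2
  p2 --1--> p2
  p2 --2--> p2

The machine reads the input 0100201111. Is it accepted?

Trace: p3 -0-> p5 -1-> p5 -0-> p1 -0-> p2 -2-> p2 -0-> p2 -1-> p2 -1-> p2 -1-> p2 -1-> p2
End state p2 is accepting.

Yes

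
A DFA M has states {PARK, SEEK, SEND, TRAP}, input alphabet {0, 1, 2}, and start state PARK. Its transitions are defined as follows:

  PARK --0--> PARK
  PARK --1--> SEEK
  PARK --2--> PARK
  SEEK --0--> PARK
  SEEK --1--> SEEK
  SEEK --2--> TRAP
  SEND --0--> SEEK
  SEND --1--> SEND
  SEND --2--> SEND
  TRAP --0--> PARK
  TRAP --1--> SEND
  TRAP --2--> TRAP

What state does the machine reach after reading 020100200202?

PARK

PARK → PARK → PARK → PARK → SEEK → PARK → PARK → PARK → PARK → PARK → PARK → PARK → PARK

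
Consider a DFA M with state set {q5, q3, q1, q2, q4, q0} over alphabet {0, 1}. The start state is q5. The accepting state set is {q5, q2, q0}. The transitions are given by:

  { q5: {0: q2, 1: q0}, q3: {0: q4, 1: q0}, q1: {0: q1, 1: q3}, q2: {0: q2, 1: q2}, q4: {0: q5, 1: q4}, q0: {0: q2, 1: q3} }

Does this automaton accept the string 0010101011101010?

Yes

Trace: q5 -0-> q2 -0-> q2 -1-> q2 -0-> q2 -1-> q2 -0-> q2 -1-> q2 -0-> q2 -1-> q2 -1-> q2 -1-> q2 -0-> q2 -1-> q2 -0-> q2 -1-> q2 -0-> q2
End state q2 is accepting.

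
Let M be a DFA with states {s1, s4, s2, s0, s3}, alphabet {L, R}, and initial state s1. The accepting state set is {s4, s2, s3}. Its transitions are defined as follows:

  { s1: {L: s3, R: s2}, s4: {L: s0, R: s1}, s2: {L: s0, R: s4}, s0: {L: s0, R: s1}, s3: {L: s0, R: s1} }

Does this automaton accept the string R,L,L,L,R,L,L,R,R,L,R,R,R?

Trace: s1 -R-> s2 -L-> s0 -L-> s0 -L-> s0 -R-> s1 -L-> s3 -L-> s0 -R-> s1 -R-> s2 -L-> s0 -R-> s1 -R-> s2 -R-> s4
End state s4 is accepting.

Yes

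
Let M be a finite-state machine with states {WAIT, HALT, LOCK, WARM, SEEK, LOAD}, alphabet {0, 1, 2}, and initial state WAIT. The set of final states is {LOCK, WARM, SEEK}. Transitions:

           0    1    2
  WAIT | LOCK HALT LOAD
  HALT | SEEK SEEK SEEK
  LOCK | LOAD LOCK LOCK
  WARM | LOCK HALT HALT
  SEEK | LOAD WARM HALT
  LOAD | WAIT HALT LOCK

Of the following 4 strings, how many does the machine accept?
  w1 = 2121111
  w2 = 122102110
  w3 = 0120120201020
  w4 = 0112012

w1: WAIT → LOAD → HALT → SEEK → WARM → HALT → SEEK → WARM  → end WARM, accepted
w2: WAIT → HALT → SEEK → HALT → SEEK → LOAD → LOCK → LOCK → LOCK → LOAD  → end LOAD, rejected
w3: WAIT → LOCK → LOCK → LOCK → LOAD → HALT → SEEK → LOAD → LOCK → LOAD → HALT → SEEK → HALT → SEEK  → end SEEK, accepted
w4: WAIT → LOCK → LOCK → LOCK → LOCK → LOAD → HALT → SEEK  → end SEEK, accepted

3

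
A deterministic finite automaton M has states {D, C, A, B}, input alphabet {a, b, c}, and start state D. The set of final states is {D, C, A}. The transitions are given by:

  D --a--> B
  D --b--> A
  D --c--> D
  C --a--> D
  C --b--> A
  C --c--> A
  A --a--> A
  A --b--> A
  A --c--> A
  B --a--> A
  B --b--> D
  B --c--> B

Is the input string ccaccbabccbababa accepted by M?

Yes

Trace: D -c-> D -c-> D -a-> B -c-> B -c-> B -b-> D -a-> B -b-> D -c-> D -c-> D -b-> A -a-> A -b-> A -a-> A -b-> A -a-> A
End state A is accepting.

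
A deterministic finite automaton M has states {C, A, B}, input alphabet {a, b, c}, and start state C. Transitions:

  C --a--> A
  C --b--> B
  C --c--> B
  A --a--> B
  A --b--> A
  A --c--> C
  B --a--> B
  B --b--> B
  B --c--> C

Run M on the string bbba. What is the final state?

start at C
read 'b': C → B
read 'b': B → B
read 'b': B → B
read 'a': B → B

B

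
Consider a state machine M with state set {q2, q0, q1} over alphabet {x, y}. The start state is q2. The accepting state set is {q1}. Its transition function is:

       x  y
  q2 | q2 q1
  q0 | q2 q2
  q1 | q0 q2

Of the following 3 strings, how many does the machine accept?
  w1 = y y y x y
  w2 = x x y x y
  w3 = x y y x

0

w1: Trace: q2 -y-> q1 -y-> q2 -y-> q1 -x-> q0 -y-> q2  → end q2, rejected
w2: Trace: q2 -x-> q2 -x-> q2 -y-> q1 -x-> q0 -y-> q2  → end q2, rejected
w3: Trace: q2 -x-> q2 -y-> q1 -y-> q2 -x-> q2  → end q2, rejected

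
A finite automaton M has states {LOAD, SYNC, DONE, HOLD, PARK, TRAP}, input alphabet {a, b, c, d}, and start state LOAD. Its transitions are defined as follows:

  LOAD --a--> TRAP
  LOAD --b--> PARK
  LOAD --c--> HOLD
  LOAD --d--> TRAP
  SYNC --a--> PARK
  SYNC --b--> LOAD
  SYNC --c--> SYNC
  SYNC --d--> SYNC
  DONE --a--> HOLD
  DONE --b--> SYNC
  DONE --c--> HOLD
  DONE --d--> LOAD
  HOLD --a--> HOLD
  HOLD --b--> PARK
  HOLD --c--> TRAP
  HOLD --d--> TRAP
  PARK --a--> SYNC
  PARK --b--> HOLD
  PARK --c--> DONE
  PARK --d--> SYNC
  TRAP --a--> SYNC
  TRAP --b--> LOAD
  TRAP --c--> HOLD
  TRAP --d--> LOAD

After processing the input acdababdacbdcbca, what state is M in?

Trace: LOAD -a-> TRAP -c-> HOLD -d-> TRAP -a-> SYNC -b-> LOAD -a-> TRAP -b-> LOAD -d-> TRAP -a-> SYNC -c-> SYNC -b-> LOAD -d-> TRAP -c-> HOLD -b-> PARK -c-> DONE -a-> HOLD

HOLD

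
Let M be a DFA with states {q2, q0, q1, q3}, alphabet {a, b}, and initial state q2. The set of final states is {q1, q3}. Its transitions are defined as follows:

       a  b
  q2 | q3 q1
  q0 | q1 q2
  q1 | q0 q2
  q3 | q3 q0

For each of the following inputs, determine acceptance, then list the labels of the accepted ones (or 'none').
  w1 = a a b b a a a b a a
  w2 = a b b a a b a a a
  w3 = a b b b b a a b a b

w1: Trace: q2 -a-> q3 -a-> q3 -b-> q0 -b-> q2 -a-> q3 -a-> q3 -a-> q3 -b-> q0 -a-> q1 -a-> q0  → end q0, rejected
w2: Trace: q2 -a-> q3 -b-> q0 -b-> q2 -a-> q3 -a-> q3 -b-> q0 -a-> q1 -a-> q0 -a-> q1  → end q1, accepted
w3: Trace: q2 -a-> q3 -b-> q0 -b-> q2 -b-> q1 -b-> q2 -a-> q3 -a-> q3 -b-> q0 -a-> q1 -b-> q2  → end q2, rejected

w2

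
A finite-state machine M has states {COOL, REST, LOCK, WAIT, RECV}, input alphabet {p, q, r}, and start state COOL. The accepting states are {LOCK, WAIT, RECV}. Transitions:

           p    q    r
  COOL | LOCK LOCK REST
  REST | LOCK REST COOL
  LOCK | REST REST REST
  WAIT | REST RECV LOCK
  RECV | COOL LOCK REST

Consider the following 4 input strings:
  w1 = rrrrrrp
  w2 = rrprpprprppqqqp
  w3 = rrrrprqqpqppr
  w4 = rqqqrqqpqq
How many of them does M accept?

2

w1: COOL → REST → COOL → REST → COOL → REST → COOL → LOCK  → end LOCK, accepted
w2: COOL → REST → COOL → LOCK → REST → LOCK → REST → COOL → LOCK → REST → LOCK → REST → REST → REST → REST → LOCK  → end LOCK, accepted
w3: COOL → REST → COOL → REST → COOL → LOCK → REST → REST → REST → LOCK → REST → LOCK → REST → COOL  → end COOL, rejected
w4: COOL → REST → REST → REST → REST → COOL → LOCK → REST → LOCK → REST → REST  → end REST, rejected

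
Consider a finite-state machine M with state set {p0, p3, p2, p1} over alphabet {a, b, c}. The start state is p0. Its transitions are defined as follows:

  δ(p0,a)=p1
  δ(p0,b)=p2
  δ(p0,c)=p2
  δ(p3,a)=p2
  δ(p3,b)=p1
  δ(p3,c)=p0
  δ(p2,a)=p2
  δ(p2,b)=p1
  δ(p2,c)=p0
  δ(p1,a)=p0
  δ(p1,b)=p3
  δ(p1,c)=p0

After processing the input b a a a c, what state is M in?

start at p0
read 'b': p0 → p2
read 'a': p2 → p2
read 'a': p2 → p2
read 'a': p2 → p2
read 'c': p2 → p0

p0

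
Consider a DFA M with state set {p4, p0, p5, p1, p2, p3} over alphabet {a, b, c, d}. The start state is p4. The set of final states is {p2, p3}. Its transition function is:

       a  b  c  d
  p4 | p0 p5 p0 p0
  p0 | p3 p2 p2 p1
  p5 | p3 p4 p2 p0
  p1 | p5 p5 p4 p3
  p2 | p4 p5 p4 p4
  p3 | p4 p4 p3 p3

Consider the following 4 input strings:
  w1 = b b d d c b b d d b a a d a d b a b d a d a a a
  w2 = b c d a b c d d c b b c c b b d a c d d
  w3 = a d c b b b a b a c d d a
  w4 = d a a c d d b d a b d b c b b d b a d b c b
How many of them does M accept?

w1:
  start at p4
  read 'b': p4 → p5
  read 'b': p5 → p4
  read 'd': p4 → p0
  read 'd': p0 → p1
  read 'c': p1 → p4
  read 'b': p4 → p5
  read 'b': p5 → p4
  read 'd': p4 → p0
  read 'd': p0 → p1
  read 'b': p1 → p5
  read 'a': p5 → p3
  read 'a': p3 → p4
  read 'd': p4 → p0
  read 'a': p0 → p3
  read 'd': p3 → p3
  read 'b': p3 → p4
  read 'a': p4 → p0
  read 'b': p0 → p2
  read 'd': p2 → p4
  read 'a': p4 → p0
  read 'd': p0 → p1
  read 'a': p1 → p5
  read 'a': p5 → p3
  read 'a': p3 → p4
  end p4, rejected
w2:
  start at p4
  read 'b': p4 → p5
  read 'c': p5 → p2
  read 'd': p2 → p4
  read 'a': p4 → p0
  read 'b': p0 → p2
  read 'c': p2 → p4
  read 'd': p4 → p0
  read 'd': p0 → p1
  read 'c': p1 → p4
  read 'b': p4 → p5
  read 'b': p5 → p4
  read 'c': p4 → p0
  read 'c': p0 → p2
  read 'b': p2 → p5
  read 'b': p5 → p4
  read 'd': p4 → p0
  read 'a': p0 → p3
  read 'c': p3 → p3
  read 'd': p3 → p3
  read 'd': p3 → p3
  end p3, accepted
w3:
  start at p4
  read 'a': p4 → p0
  read 'd': p0 → p1
  read 'c': p1 → p4
  read 'b': p4 → p5
  read 'b': p5 → p4
  read 'b': p4 → p5
  read 'a': p5 → p3
  read 'b': p3 → p4
  read 'a': p4 → p0
  read 'c': p0 → p2
  read 'd': p2 → p4
  read 'd': p4 → p0
  read 'a': p0 → p3
  end p3, accepted
w4:
  start at p4
  read 'd': p4 → p0
  read 'a': p0 → p3
  read 'a': p3 → p4
  read 'c': p4 → p0
  read 'd': p0 → p1
  read 'd': p1 → p3
  read 'b': p3 → p4
  read 'd': p4 → p0
  read 'a': p0 → p3
  read 'b': p3 → p4
  read 'd': p4 → p0
  read 'b': p0 → p2
  read 'c': p2 → p4
  read 'b': p4 → p5
  read 'b': p5 → p4
  read 'd': p4 → p0
  read 'b': p0 → p2
  read 'a': p2 → p4
  read 'd': p4 → p0
  read 'b': p0 → p2
  read 'c': p2 → p4
  read 'b': p4 → p5
  end p5, rejected

2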